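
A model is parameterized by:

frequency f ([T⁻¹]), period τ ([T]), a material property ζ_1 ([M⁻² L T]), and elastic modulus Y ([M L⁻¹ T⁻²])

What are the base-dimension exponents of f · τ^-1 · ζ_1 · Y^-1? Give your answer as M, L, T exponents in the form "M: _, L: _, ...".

Collect each base-dimension exponent across the product:
  M: (0) − (0) + (-2) − (1) = -3
  L: (0) − (0) + (1) − (-1) = 2
  T: (-1) − (1) + (1) − (-2) = 1
So the dimensions are [M⁻³ L² T].

M: -3, L: 2, T: 1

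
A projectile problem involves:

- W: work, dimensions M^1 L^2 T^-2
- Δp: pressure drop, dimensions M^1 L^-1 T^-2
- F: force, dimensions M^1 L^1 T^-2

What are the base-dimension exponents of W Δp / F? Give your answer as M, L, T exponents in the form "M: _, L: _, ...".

Collect each base-dimension exponent across the product:
  M: (1) + (1) − (1) = 1
  L: (2) + (-1) − (1) = 0
  T: (-2) + (-2) − (-2) = -2
So the dimensions are [M T⁻²].

M: 1, L: 0, T: -2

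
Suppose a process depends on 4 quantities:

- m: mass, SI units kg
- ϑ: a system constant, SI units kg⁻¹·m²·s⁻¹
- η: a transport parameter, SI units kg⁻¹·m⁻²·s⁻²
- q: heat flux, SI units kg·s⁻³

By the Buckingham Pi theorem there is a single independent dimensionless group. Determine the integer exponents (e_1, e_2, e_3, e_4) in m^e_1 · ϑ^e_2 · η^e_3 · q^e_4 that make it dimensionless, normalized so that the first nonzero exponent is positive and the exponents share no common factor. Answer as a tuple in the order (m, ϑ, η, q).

M: e_1·(1) + e_2·(-1) + e_3·(-1) + e_4·(1) = 0
L: e_1·(0) + e_2·(2) + e_3·(-2) + e_4·(0) = 0
T: e_1·(0) + e_2·(-1) + e_3·(-2) + e_4·(-3) = 0
Solving this homogeneous linear system for the smallest-integer solution (first nonzero entry positive) gives (3, 1, 1, -1).

(3, 1, 1, -1)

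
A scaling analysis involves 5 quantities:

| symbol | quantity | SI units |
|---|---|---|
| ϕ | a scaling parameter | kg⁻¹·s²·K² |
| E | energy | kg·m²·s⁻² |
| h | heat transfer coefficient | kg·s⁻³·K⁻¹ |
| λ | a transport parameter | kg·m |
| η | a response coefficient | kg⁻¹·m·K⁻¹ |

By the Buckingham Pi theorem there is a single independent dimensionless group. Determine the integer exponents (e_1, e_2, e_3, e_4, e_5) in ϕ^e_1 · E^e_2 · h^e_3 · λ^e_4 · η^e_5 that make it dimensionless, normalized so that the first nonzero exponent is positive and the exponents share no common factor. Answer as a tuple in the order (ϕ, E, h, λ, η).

M: e_1·(-1) + e_2·(1) + e_3·(1) + e_4·(1) + e_5·(-1) = 0
L: e_1·(0) + e_2·(2) + e_3·(0) + e_4·(1) + e_5·(1) = 0
T: e_1·(2) + e_2·(-2) + e_3·(-3) + e_4·(0) + e_5·(0) = 0
Θ: e_1·(2) + e_2·(0) + e_3·(-1) + e_4·(0) + e_5·(-1) = 0
Solving this homogeneous linear system for the smallest-integer solution (first nonzero entry positive) gives (3, -3, 4, 4, 2).

(3, -3, 4, 4, 2)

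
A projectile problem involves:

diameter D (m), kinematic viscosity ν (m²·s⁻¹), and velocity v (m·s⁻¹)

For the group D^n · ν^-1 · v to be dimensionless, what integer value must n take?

Balance the L exponent: (1)·n from D, plus −(2) + (1) = -1 from the rest, must sum to zero.
n − 1 = 0, so n = 1.

1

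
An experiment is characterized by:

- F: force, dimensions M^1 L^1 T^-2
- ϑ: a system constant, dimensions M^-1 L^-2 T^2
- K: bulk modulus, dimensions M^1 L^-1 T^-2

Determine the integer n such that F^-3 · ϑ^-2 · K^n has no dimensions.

1

Balance the M exponent: (1)·n from K, plus −3·(1) − 2·(-1) = -1 from the rest, must sum to zero.
n − 1 = 0, so n = 1.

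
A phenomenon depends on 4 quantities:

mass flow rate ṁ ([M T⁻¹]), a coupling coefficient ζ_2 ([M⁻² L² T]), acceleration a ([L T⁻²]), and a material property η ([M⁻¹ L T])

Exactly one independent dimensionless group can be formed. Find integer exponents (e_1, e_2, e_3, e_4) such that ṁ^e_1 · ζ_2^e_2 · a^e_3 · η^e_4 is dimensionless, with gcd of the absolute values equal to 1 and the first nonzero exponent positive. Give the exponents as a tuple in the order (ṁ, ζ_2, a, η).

(1, 2, -1, -3)

M: e_1·(1) + e_2·(-2) + e_3·(0) + e_4·(-1) = 0
L: e_1·(0) + e_2·(2) + e_3·(1) + e_4·(1) = 0
T: e_1·(-1) + e_2·(1) + e_3·(-2) + e_4·(1) = 0
Solving this homogeneous linear system for the smallest-integer solution (first nonzero entry positive) gives (1, 2, -1, -3).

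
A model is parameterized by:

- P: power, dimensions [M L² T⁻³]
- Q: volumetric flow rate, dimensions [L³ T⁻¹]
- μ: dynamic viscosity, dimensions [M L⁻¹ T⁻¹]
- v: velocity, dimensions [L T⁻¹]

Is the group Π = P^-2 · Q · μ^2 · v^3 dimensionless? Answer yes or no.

Sum the exponent of each base dimension across the product:
  M: −2·[P]_M + [Q]_M + 2·[μ]_M + 3·[v]_M = −2·(1) + (0) + 2·(1) + 3·(0) = 0
  L: −2·[P]_L + [Q]_L + 2·[μ]_L + 3·[v]_L = −2·(2) + (3) + 2·(-1) + 3·(1) = 0
  T: −2·[P]_T + [Q]_T + 2·[μ]_T + 3·[v]_T = −2·(-3) + (-1) + 2·(-1) + 3·(-1) = 0
  Θ: −2·[P]_Θ + [Q]_Θ + 2·[μ]_Θ + 3·[v]_Θ = −2·(0) + (0) + 2·(0) + 3·(0) = 0
All base exponents vanish — dimensionless.

yes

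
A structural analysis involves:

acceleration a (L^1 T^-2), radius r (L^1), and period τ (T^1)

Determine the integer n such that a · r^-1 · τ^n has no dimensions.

Balance the T exponent: (1)·n from τ, plus (-2) − (0) = -2 from the rest, must sum to zero.
n − 2 = 0, so n = 2.

2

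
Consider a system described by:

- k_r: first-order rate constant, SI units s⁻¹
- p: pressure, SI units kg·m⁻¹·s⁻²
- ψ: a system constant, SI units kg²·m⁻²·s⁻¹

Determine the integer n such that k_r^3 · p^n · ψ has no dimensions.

Balance the M exponent: (1)·n from p, plus 3·(0) + (2) = 2 from the rest, must sum to zero.
n + 2 = 0, so n = -2.

-2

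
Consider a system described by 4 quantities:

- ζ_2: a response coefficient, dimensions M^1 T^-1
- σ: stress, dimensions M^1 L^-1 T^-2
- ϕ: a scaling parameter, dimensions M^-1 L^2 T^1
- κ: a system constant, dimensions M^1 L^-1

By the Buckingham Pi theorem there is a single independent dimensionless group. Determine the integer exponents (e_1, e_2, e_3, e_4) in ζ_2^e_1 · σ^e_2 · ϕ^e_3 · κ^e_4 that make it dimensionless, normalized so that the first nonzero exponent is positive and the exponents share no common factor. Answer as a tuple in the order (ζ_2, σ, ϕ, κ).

M: e_1·(1) + e_2·(1) + e_3·(-1) + e_4·(1) = 0
L: e_1·(0) + e_2·(-1) + e_3·(2) + e_4·(-1) = 0
T: e_1·(-1) + e_2·(-2) + e_3·(1) + e_4·(0) = 0
Solving this homogeneous linear system for the smallest-integer solution (first nonzero entry positive) gives (1, -1, -1, -1).

(1, -1, -1, -1)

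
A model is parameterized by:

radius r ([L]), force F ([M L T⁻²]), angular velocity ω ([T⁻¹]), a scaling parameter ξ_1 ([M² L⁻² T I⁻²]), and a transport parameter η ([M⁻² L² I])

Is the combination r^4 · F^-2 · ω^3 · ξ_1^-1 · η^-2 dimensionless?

Sum the exponent of each base dimension across the product:
  M: 4·[r]_M − 2·[F]_M + 3·[ω]_M − [ξ_1]_M − 2·[η]_M = 4·(0) − 2·(1) + 3·(0) − (2) − 2·(-2) = 0
  L: 4·[r]_L − 2·[F]_L + 3·[ω]_L − [ξ_1]_L − 2·[η]_L = 4·(1) − 2·(1) + 3·(0) − (-2) − 2·(2) = 0
  T: 4·[r]_T − 2·[F]_T + 3·[ω]_T − [ξ_1]_T − 2·[η]_T = 4·(0) − 2·(-2) + 3·(-1) − (1) − 2·(0) = 0
  I: 4·[r]_I − 2·[F]_I + 3·[ω]_I − [ξ_1]_I − 2·[η]_I = 4·(0) − 2·(0) + 3·(0) − (-2) − 2·(1) = 0
All base exponents vanish — dimensionless.

yes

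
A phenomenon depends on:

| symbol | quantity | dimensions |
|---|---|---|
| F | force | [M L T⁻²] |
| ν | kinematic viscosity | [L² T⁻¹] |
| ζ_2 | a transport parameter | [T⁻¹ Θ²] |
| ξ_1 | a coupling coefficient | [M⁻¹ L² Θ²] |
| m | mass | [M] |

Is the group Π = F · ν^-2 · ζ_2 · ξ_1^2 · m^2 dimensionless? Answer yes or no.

Sum the exponent of each base dimension across the product:
  M: [F]_M − 2·[ν]_M + [ζ_2]_M + 2·[ξ_1]_M + 2·[m]_M = (1) − 2·(0) + (0) + 2·(-1) + 2·(1) = 1
  L: [F]_L − 2·[ν]_L + [ζ_2]_L + 2·[ξ_1]_L + 2·[m]_L = (1) − 2·(2) + (0) + 2·(2) + 2·(0) = 1
  T: [F]_T − 2·[ν]_T + [ζ_2]_T + 2·[ξ_1]_T + 2·[m]_T = (-2) − 2·(-1) + (-1) + 2·(0) + 2·(0) = -1
  Θ: [F]_Θ − 2·[ν]_Θ + [ζ_2]_Θ + 2·[ξ_1]_Θ + 2·[m]_Θ = (0) − 2·(0) + (2) + 2·(2) + 2·(0) = 6
Net dimensions [M L T⁻¹ Θ⁶] ≠ [1] — not dimensionless.

no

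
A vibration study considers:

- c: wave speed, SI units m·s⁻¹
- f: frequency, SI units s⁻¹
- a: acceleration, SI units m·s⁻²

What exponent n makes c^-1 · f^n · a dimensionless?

Balance the T exponent: (-1)·n from f, plus −(-1) + (-2) = -1 from the rest, must sum to zero.
−n − 1 = 0, so n = -1.

-1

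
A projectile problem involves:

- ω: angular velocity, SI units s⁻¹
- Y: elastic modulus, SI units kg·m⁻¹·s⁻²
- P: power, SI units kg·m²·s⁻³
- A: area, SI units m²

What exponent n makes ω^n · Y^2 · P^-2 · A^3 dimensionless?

Balance the T exponent: (-1)·n from ω, plus 2·(-2) − 2·(-3) + 3·(0) = 2 from the rest, must sum to zero.
−n + 2 = 0, so n = 2.

2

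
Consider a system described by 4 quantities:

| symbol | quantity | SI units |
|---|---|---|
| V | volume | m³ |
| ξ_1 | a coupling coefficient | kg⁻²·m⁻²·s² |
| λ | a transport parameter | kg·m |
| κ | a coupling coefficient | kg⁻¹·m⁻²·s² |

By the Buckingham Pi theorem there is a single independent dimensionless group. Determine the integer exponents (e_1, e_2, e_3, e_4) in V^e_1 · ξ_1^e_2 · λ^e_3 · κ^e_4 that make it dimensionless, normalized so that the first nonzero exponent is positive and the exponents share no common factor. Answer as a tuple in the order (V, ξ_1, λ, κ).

(1, -3, -3, 3)

M: e_1·(0) + e_2·(-2) + e_3·(1) + e_4·(-1) = 0
L: e_1·(3) + e_2·(-2) + e_3·(1) + e_4·(-2) = 0
T: e_1·(0) + e_2·(2) + e_3·(0) + e_4·(2) = 0
Solving this homogeneous linear system for the smallest-integer solution (first nonzero entry positive) gives (1, -3, -3, 3).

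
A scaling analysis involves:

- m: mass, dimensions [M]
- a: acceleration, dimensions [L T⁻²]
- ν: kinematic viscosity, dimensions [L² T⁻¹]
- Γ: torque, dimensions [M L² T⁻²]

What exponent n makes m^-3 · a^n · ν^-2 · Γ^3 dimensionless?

Balance the L exponent: (1)·n from a, plus −3·(0) − 2·(2) + 3·(2) = 2 from the rest, must sum to zero.
n + 2 = 0, so n = -2.

-2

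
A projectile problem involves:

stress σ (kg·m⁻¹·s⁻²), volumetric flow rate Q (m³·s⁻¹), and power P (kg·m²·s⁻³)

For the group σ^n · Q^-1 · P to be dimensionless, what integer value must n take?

-1

Balance the M exponent: (1)·n from σ, plus −(0) + (1) = 1 from the rest, must sum to zero.
n + 1 = 0, so n = -1.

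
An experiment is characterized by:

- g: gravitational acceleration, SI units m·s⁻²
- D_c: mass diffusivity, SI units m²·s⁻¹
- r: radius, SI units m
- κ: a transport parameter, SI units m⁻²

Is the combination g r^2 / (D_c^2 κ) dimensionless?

no

Sum the exponent of each base dimension across the product:
  L: [g]_L − 2·[D_c]_L + 2·[r]_L − [κ]_L = (1) − 2·(2) + 2·(1) − (-2) = 1
  T: [g]_T − 2·[D_c]_T + 2·[r]_T − [κ]_T = (-2) − 2·(-1) + 2·(0) − (0) = 0
Net dimensions [L] ≠ [1] — not dimensionless.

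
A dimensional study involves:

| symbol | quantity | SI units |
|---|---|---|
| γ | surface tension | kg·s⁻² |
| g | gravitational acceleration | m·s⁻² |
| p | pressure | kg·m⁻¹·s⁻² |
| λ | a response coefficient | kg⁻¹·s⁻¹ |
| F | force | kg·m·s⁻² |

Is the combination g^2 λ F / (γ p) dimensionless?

no

Sum the exponent of each base dimension across the product:
  M: −[γ]_M + 2·[g]_M − [p]_M + [λ]_M + [F]_M = −(1) + 2·(0) − (1) + (-1) + (1) = -2
  L: −[γ]_L + 2·[g]_L − [p]_L + [λ]_L + [F]_L = −(0) + 2·(1) − (-1) + (0) + (1) = 4
  T: −[γ]_T + 2·[g]_T − [p]_T + [λ]_T + [F]_T = −(-2) + 2·(-2) − (-2) + (-1) + (-2) = -3
Net dimensions [M⁻² L⁴ T⁻³] ≠ [1] — not dimensionless.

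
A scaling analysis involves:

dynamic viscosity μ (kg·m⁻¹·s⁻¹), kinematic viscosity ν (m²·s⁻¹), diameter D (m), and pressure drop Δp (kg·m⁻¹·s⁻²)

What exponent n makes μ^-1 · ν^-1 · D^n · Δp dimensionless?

2

Balance the L exponent: (1)·n from D, plus −(-1) − (2) + (-1) = -2 from the rest, must sum to zero.
n − 2 = 0, so n = 2.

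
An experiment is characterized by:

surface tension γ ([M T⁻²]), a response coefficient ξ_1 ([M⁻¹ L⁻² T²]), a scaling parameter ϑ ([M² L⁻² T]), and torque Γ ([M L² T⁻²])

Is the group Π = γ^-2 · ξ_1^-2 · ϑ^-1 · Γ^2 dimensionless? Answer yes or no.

Sum the exponent of each base dimension across the product:
  M: −2·[γ]_M − 2·[ξ_1]_M − [ϑ]_M + 2·[Γ]_M = −2·(1) − 2·(-1) − (2) + 2·(1) = 0
  L: −2·[γ]_L − 2·[ξ_1]_L − [ϑ]_L + 2·[Γ]_L = −2·(0) − 2·(-2) − (-2) + 2·(2) = 10
  T: −2·[γ]_T − 2·[ξ_1]_T − [ϑ]_T + 2·[Γ]_T = −2·(-2) − 2·(2) − (1) + 2·(-2) = -5
Net dimensions [L¹⁰ T⁻⁵] ≠ [1] — not dimensionless.

no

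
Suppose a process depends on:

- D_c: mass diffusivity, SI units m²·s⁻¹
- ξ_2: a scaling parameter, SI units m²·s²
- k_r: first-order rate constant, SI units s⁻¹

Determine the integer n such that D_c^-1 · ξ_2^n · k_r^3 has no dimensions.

1

Balance the L exponent: (2)·n from ξ_2, plus −(2) + 3·(0) = -2 from the rest, must sum to zero.
2n − 2 = 0, so n = 1.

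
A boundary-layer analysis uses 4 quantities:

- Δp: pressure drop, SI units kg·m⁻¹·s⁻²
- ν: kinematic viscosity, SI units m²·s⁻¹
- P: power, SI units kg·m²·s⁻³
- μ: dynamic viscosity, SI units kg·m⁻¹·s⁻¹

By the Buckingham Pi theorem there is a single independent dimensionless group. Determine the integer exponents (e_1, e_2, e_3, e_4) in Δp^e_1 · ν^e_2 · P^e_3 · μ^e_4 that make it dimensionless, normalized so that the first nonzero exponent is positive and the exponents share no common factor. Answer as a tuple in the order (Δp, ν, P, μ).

(1, 3, -2, 1)

M: e_1·(1) + e_2·(0) + e_3·(1) + e_4·(1) = 0
L: e_1·(-1) + e_2·(2) + e_3·(2) + e_4·(-1) = 0
T: e_1·(-2) + e_2·(-1) + e_3·(-3) + e_4·(-1) = 0
Solving this homogeneous linear system for the smallest-integer solution (first nonzero entry positive) gives (1, 3, -2, 1).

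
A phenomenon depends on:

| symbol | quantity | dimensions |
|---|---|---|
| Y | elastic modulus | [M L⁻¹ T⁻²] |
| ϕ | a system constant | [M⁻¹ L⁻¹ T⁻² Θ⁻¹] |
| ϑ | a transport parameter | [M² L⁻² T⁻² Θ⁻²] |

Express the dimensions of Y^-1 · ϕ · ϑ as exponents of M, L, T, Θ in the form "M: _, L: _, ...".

Collect each base-dimension exponent across the product:
  M: −(1) + (-1) + (2) = 0
  L: −(-1) + (-1) + (-2) = -2
  T: −(-2) + (-2) + (-2) = -2
  Θ: −(0) + (-1) + (-2) = -3
So the dimensions are [L⁻² T⁻² Θ⁻³].

M: 0, L: -2, T: -2, Θ: -3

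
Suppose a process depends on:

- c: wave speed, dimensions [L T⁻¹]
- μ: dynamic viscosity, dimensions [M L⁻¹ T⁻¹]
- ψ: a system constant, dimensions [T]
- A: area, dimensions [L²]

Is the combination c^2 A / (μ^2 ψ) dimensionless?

no

Sum the exponent of each base dimension across the product:
  M: 2·[c]_M − 2·[μ]_M − [ψ]_M + [A]_M = 2·(0) − 2·(1) − (0) + (0) = -2
  L: 2·[c]_L − 2·[μ]_L − [ψ]_L + [A]_L = 2·(1) − 2·(-1) − (0) + (2) = 6
  T: 2·[c]_T − 2·[μ]_T − [ψ]_T + [A]_T = 2·(-1) − 2·(-1) − (1) + (0) = -1
Net dimensions [M⁻² L⁶ T⁻¹] ≠ [1] — not dimensionless.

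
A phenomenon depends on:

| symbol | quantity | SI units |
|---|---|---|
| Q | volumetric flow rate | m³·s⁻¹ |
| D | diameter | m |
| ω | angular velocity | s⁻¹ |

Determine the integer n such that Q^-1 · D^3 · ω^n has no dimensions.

Balance the T exponent: (-1)·n from ω, plus −(-1) + 3·(0) = 1 from the rest, must sum to zero.
−n + 1 = 0, so n = 1.

1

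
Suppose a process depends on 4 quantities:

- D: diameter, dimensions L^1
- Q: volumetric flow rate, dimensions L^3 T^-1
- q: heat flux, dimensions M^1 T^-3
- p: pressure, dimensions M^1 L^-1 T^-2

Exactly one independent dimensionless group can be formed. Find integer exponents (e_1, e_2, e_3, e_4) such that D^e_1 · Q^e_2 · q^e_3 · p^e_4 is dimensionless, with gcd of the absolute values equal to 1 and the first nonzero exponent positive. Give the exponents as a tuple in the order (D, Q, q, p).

M: e_1·(0) + e_2·(0) + e_3·(1) + e_4·(1) = 0
L: e_1·(1) + e_2·(3) + e_3·(0) + e_4·(-1) = 0
T: e_1·(0) + e_2·(-1) + e_3·(-3) + e_4·(-2) = 0
Solving this homogeneous linear system for the smallest-integer solution (first nonzero entry positive) gives (2, -1, 1, -1).

(2, -1, 1, -1)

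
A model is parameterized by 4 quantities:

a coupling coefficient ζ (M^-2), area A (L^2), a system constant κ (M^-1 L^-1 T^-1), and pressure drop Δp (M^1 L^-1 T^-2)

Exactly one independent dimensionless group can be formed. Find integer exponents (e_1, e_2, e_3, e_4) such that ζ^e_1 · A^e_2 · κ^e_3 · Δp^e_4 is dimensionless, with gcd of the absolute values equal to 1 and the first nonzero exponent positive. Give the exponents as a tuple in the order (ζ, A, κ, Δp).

M: e_1·(-2) + e_2·(0) + e_3·(-1) + e_4·(1) = 0
L: e_1·(0) + e_2·(2) + e_3·(-1) + e_4·(-1) = 0
T: e_1·(0) + e_2·(0) + e_3·(-1) + e_4·(-2) = 0
Solving this homogeneous linear system for the smallest-integer solution (first nonzero entry positive) gives (3, -1, -4, 2).

(3, -1, -4, 2)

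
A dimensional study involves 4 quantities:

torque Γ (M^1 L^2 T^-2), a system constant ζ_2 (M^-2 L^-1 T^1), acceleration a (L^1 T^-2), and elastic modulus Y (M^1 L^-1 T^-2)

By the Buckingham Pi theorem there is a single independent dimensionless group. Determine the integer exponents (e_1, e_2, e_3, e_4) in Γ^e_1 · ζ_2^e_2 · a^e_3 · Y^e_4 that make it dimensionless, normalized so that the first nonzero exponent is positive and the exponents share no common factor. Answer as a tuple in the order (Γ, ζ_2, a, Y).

(3, 2, -3, 1)

M: e_1·(1) + e_2·(-2) + e_3·(0) + e_4·(1) = 0
L: e_1·(2) + e_2·(-1) + e_3·(1) + e_4·(-1) = 0
T: e_1·(-2) + e_2·(1) + e_3·(-2) + e_4·(-2) = 0
Solving this homogeneous linear system for the smallest-integer solution (first nonzero entry positive) gives (3, 2, -3, 1).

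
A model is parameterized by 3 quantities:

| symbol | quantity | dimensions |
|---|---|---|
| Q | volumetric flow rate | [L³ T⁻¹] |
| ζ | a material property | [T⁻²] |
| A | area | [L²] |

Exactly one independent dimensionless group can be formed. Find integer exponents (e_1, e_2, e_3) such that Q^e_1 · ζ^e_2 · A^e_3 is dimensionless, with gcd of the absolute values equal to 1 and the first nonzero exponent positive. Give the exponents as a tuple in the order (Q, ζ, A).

L: e_1·(3) + e_2·(0) + e_3·(2) = 0
T: e_1·(-1) + e_2·(-2) + e_3·(0) = 0
Solving this homogeneous linear system for the smallest-integer solution (first nonzero entry positive) gives (2, -1, -3).

(2, -1, -3)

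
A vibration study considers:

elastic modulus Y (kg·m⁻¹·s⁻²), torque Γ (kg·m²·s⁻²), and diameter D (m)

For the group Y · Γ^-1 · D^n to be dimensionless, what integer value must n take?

Balance the L exponent: (1)·n from D, plus (-1) − (2) = -3 from the rest, must sum to zero.
n − 3 = 0, so n = 3.

3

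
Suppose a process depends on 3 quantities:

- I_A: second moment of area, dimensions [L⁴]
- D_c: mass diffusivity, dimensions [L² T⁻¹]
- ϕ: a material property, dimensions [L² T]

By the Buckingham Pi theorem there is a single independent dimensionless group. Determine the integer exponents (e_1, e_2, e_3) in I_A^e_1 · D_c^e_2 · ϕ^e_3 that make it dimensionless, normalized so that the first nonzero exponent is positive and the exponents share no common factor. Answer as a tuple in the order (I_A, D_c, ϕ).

(1, -1, -1)

L: e_1·(4) + e_2·(2) + e_3·(2) = 0
T: e_1·(0) + e_2·(-1) + e_3·(1) = 0
Solving this homogeneous linear system for the smallest-integer solution (first nonzero entry positive) gives (1, -1, -1).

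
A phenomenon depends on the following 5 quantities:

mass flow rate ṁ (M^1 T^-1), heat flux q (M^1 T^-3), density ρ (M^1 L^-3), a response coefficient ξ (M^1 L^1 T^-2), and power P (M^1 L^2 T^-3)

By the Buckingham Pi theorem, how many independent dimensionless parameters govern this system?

2

There are 5 variables and 3 base dimensions (M, L, T).
The dimension matrix has rank 3.
Independent dimensionless groups: 5 − 3 = 2.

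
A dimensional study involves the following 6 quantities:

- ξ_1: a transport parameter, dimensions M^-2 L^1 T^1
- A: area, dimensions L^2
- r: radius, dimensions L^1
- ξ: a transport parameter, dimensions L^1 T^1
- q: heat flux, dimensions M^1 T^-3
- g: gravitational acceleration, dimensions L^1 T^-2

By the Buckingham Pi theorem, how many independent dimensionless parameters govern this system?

There are 6 variables and 3 base dimensions (M, L, T).
The dimension matrix has rank 3.
Independent dimensionless groups: 6 − 3 = 3.

3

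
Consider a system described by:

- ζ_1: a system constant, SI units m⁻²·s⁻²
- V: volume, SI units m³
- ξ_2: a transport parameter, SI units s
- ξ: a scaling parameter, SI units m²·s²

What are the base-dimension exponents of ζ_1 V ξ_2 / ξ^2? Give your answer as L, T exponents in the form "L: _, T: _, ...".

Collect each base-dimension exponent across the product:
  L: (-2) + (3) + (0) − 2·(2) = -3
  T: (-2) + (0) + (1) − 2·(2) = -5
So the dimensions are [L⁻³ T⁻⁵].

L: -3, T: -5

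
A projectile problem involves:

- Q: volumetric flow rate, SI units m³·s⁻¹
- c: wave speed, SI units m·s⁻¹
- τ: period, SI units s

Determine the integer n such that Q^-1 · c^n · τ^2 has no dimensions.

Balance the L exponent: (1)·n from c, plus −(3) + 2·(0) = -3 from the rest, must sum to zero.
n − 3 = 0, so n = 3.

3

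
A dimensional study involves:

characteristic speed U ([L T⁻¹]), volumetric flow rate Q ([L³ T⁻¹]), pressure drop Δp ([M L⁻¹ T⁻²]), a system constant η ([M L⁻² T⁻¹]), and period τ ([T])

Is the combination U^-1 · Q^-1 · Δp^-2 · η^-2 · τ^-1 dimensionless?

no

Sum the exponent of each base dimension across the product:
  M: −[U]_M − [Q]_M − 2·[Δp]_M − 2·[η]_M − [τ]_M = −(0) − (0) − 2·(1) − 2·(1) − (0) = -4
  L: −[U]_L − [Q]_L − 2·[Δp]_L − 2·[η]_L − [τ]_L = −(1) − (3) − 2·(-1) − 2·(-2) − (0) = 2
  T: −[U]_T − [Q]_T − 2·[Δp]_T − 2·[η]_T − [τ]_T = −(-1) − (-1) − 2·(-2) − 2·(-1) − (1) = 7
Net dimensions [M⁻⁴ L² T⁷] ≠ [1] — not dimensionless.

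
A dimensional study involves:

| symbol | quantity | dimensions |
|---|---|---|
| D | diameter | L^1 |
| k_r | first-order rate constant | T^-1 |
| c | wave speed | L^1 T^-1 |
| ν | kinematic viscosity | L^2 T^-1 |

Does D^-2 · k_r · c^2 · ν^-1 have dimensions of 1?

no

Sum the exponent of each base dimension across the product:
  L: −2·[D]_L + [k_r]_L + 2·[c]_L − [ν]_L = −2·(1) + (0) + 2·(1) − (2) = -2
  T: −2·[D]_T + [k_r]_T + 2·[c]_T − [ν]_T = −2·(0) + (-1) + 2·(-1) − (-1) = -2
Net dimensions [L⁻² T⁻²] ≠ [1] — not dimensionless.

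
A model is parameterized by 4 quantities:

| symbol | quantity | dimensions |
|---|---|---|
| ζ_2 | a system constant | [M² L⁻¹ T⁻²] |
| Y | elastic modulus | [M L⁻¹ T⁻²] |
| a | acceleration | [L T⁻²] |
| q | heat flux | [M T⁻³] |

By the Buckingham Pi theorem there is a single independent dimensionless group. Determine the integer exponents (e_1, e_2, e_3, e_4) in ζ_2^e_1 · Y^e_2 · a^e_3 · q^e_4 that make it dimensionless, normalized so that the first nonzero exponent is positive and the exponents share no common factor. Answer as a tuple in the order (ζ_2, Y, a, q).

M: e_1·(2) + e_2·(1) + e_3·(0) + e_4·(1) = 0
L: e_1·(-1) + e_2·(-1) + e_3·(1) + e_4·(0) = 0
T: e_1·(-2) + e_2·(-2) + e_3·(-2) + e_4·(-3) = 0
Solving this homogeneous linear system for the smallest-integer solution (first nonzero entry positive) gives (1, 2, 3, -4).

(1, 2, 3, -4)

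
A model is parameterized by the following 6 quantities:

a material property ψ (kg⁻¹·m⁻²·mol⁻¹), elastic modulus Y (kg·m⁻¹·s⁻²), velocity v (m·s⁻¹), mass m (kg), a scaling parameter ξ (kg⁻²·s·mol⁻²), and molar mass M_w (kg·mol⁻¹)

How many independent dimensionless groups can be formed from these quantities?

2

There are 6 variables and 4 base dimensions (M, L, T, N).
The dimension matrix has rank 4.
Independent dimensionless groups: 6 − 4 = 2.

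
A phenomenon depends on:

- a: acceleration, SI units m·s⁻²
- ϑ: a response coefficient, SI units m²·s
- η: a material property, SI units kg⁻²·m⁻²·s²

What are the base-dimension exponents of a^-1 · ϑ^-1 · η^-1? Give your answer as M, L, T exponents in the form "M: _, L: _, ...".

Collect each base-dimension exponent across the product:
  M: −(0) − (0) − (-2) = 2
  L: −(1) − (2) − (-2) = -1
  T: −(-2) − (1) − (2) = -1
So the dimensions are [M² L⁻¹ T⁻¹].

M: 2, L: -1, T: -1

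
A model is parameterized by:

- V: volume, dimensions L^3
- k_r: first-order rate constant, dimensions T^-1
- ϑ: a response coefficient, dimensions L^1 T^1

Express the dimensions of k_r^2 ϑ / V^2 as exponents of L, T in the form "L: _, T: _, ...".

L: -5, T: -1

Collect each base-dimension exponent across the product:
  L: −2·(3) + 2·(0) + (1) = -5
  T: −2·(0) + 2·(-1) + (1) = -1
So the dimensions are [L⁻⁵ T⁻¹].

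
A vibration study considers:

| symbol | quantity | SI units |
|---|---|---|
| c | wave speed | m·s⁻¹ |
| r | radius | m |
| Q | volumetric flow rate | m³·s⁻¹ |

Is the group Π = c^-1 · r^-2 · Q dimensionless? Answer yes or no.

Sum the exponent of each base dimension across the product:
  L: −[c]_L − 2·[r]_L + [Q]_L = −(1) − 2·(1) + (3) = 0
  T: −[c]_T − 2·[r]_T + [Q]_T = −(-1) − 2·(0) + (-1) = 0
All base exponents vanish — dimensionless.

yes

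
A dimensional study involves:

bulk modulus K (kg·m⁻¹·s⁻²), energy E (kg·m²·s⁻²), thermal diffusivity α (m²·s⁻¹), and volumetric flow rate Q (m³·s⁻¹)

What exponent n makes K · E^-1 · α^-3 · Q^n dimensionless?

Balance the L exponent: (3)·n from Q, plus (-1) − (2) − 3·(2) = -9 from the rest, must sum to zero.
3n − 9 = 0, so n = 3.

3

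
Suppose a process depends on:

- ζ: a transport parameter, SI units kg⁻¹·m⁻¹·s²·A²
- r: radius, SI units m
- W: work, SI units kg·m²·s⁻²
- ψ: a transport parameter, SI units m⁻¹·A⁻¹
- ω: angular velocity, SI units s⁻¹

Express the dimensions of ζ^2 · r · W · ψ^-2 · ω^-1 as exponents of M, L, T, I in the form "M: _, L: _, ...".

Collect each base-dimension exponent across the product:
  M: 2·(-1) + (0) + (1) − 2·(0) − (0) = -1
  L: 2·(-1) + (1) + (2) − 2·(-1) − (0) = 3
  T: 2·(2) + (0) + (-2) − 2·(0) − (-1) = 3
  I: 2·(2) + (0) + (0) − 2·(-1) − (0) = 6
So the dimensions are [M⁻¹ L³ T³ I⁶].

M: -1, L: 3, T: 3, I: 6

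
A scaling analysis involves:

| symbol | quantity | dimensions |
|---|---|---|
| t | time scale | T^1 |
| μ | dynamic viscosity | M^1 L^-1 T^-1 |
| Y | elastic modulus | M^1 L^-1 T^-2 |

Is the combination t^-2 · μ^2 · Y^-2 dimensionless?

yes

Sum the exponent of each base dimension across the product:
  M: −2·[t]_M + 2·[μ]_M − 2·[Y]_M = −2·(0) + 2·(1) − 2·(1) = 0
  L: −2·[t]_L + 2·[μ]_L − 2·[Y]_L = −2·(0) + 2·(-1) − 2·(-1) = 0
  T: −2·[t]_T + 2·[μ]_T − 2·[Y]_T = −2·(1) + 2·(-1) − 2·(-2) = 0
  I: −2·[t]_I + 2·[μ]_I − 2·[Y]_I = −2·(0) + 2·(0) − 2·(0) = 0
All base exponents vanish — dimensionless.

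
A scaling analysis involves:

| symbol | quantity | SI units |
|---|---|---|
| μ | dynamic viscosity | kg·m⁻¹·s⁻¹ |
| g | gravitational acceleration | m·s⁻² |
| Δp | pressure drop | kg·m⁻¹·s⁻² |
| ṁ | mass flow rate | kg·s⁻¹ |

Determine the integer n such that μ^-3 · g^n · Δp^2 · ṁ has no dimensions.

Balance the L exponent: (1)·n from g, plus −3·(-1) + 2·(-1) + (0) = 1 from the rest, must sum to zero.
n + 1 = 0, so n = -1.

-1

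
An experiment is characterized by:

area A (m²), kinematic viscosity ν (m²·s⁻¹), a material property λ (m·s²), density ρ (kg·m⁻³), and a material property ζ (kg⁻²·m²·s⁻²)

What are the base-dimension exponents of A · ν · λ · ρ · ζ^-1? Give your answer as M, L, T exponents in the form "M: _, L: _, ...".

M: 3, L: 0, T: 3

Collect each base-dimension exponent across the product:
  M: (0) + (0) + (0) + (1) − (-2) = 3
  L: (2) + (2) + (1) + (-3) − (2) = 0
  T: (0) + (-1) + (2) + (0) − (-2) = 3
So the dimensions are [M³ T³].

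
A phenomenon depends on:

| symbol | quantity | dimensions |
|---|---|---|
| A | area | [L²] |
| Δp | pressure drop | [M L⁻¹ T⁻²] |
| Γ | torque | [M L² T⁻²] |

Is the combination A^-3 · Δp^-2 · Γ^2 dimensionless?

yes

Sum the exponent of each base dimension across the product:
  M: −3·[A]_M − 2·[Δp]_M + 2·[Γ]_M = −3·(0) − 2·(1) + 2·(1) = 0
  L: −3·[A]_L − 2·[Δp]_L + 2·[Γ]_L = −3·(2) − 2·(-1) + 2·(2) = 0
  T: −3·[A]_T − 2·[Δp]_T + 2·[Γ]_T = −3·(0) − 2·(-2) + 2·(-2) = 0
  I: −3·[A]_I − 2·[Δp]_I + 2·[Γ]_I = −3·(0) − 2·(0) + 2·(0) = 0
All base exponents vanish — dimensionless.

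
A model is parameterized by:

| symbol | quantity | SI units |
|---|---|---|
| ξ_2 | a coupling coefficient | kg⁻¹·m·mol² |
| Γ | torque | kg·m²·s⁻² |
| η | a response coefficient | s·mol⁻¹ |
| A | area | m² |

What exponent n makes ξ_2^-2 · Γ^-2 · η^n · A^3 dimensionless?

Balance the T exponent: (1)·n from η, plus −2·(0) − 2·(-2) + 3·(0) = 4 from the rest, must sum to zero.
n + 4 = 0, so n = -4.

-4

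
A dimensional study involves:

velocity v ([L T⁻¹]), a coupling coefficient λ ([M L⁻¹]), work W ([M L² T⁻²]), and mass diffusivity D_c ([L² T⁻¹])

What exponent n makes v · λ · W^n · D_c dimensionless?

Balance the M exponent: (1)·n from W, plus (0) + (1) + (0) = 1 from the rest, must sum to zero.
n + 1 = 0, so n = -1.

-1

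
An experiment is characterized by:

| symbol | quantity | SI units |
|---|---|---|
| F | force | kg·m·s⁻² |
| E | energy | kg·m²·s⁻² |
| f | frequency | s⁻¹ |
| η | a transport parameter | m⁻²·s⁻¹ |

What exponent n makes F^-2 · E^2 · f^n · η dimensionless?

Balance the T exponent: (-1)·n from f, plus −2·(-2) + 2·(-2) + (-1) = -1 from the rest, must sum to zero.
−n − 1 = 0, so n = -1.

-1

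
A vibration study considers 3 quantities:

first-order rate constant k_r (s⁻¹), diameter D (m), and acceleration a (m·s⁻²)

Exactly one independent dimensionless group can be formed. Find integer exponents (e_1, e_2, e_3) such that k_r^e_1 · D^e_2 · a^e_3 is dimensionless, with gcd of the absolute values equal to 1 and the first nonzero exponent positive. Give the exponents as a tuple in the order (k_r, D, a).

L: e_1·(0) + e_2·(1) + e_3·(1) = 0
T: e_1·(-1) + e_2·(0) + e_3·(-2) = 0
Solving this homogeneous linear system for the smallest-integer solution (first nonzero entry positive) gives (2, 1, -1).

(2, 1, -1)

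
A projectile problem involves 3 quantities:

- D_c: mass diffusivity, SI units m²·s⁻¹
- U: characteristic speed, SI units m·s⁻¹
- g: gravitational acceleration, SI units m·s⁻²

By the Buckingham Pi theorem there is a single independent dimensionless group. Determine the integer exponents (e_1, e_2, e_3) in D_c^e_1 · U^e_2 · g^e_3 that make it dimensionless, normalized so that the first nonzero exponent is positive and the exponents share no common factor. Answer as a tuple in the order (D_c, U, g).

L: e_1·(2) + e_2·(1) + e_3·(1) = 0
T: e_1·(-1) + e_2·(-1) + e_3·(-2) = 0
Solving this homogeneous linear system for the smallest-integer solution (first nonzero entry positive) gives (1, -3, 1).

(1, -3, 1)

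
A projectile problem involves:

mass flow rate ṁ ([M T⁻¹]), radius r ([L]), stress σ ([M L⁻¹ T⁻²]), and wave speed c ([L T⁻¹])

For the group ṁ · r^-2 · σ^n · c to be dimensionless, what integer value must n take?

-1

Balance the M exponent: (1)·n from σ, plus (1) − 2·(0) + (0) = 1 from the rest, must sum to zero.
n + 1 = 0, so n = -1.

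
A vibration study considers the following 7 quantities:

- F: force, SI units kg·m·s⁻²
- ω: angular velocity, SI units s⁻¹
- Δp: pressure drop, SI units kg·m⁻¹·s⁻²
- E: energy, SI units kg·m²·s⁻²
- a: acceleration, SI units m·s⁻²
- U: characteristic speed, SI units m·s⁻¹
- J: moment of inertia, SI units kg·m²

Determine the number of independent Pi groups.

There are 7 variables and 3 base dimensions (M, L, T).
The dimension matrix has rank 3.
Independent dimensionless groups: 7 − 3 = 4.

4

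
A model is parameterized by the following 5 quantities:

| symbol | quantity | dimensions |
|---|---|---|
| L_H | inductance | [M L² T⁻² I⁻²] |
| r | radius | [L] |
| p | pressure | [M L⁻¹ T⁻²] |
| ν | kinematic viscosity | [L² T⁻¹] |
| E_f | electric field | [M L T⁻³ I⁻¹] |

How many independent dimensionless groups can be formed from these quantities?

1

There are 5 variables and 4 base dimensions (M, L, T, I).
The dimension matrix has rank 4.
Independent dimensionless groups: 5 − 4 = 1.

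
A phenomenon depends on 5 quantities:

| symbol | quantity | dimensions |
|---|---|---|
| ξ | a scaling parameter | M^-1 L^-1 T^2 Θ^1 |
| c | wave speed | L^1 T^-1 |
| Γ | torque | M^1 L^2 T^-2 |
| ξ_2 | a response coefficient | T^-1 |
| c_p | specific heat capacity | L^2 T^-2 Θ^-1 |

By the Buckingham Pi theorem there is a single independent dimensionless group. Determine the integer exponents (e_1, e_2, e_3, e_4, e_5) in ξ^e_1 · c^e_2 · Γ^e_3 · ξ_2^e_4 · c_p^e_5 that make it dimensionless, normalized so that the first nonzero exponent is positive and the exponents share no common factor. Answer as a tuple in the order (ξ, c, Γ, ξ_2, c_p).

M: e_1·(-1) + e_2·(0) + e_3·(1) + e_4·(0) + e_5·(0) = 0
L: e_1·(-1) + e_2·(1) + e_3·(2) + e_4·(0) + e_5·(2) = 0
T: e_1·(2) + e_2·(-1) + e_3·(-2) + e_4·(-1) + e_5·(-2) = 0
Θ: e_1·(1) + e_2·(0) + e_3·(0) + e_4·(0) + e_5·(-1) = 0
Solving this homogeneous linear system for the smallest-integer solution (first nonzero entry positive) gives (1, -3, 1, 1, 1).

(1, -3, 1, 1, 1)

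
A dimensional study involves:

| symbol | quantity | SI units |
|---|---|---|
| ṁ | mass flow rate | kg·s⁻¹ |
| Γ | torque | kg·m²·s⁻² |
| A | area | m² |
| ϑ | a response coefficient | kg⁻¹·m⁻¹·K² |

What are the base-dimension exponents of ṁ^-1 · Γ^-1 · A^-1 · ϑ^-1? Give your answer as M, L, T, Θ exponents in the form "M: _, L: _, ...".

M: -1, L: -3, T: 3, Θ: -2

Collect each base-dimension exponent across the product:
  M: −(1) − (1) − (0) − (-1) = -1
  L: −(0) − (2) − (2) − (-1) = -3
  T: −(-1) − (-2) − (0) − (0) = 3
  Θ: −(0) − (0) − (0) − (2) = -2
So the dimensions are [M⁻¹ L⁻³ T³ Θ⁻²].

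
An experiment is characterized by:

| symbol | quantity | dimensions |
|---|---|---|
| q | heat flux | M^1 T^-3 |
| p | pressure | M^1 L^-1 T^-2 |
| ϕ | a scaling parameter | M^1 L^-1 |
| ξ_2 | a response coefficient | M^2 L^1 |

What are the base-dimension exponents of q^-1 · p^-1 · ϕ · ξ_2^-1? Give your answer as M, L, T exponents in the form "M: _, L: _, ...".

M: -3, L: -1, T: 5

Collect each base-dimension exponent across the product:
  M: −(1) − (1) + (1) − (2) = -3
  L: −(0) − (-1) + (-1) − (1) = -1
  T: −(-3) − (-2) + (0) − (0) = 5
So the dimensions are [M⁻³ L⁻¹ T⁵].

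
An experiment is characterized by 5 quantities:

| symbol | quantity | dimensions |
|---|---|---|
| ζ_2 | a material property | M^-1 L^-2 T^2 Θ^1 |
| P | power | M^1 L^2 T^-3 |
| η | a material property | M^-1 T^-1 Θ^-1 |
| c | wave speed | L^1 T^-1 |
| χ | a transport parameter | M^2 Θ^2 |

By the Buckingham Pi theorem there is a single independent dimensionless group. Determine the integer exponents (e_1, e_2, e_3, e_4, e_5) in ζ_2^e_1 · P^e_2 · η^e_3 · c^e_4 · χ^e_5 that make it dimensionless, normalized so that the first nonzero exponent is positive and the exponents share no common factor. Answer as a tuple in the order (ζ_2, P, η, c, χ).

M: e_1·(-1) + e_2·(1) + e_3·(-1) + e_4·(0) + e_5·(2) = 0
L: e_1·(-2) + e_2·(2) + e_3·(0) + e_4·(1) + e_5·(0) = 0
T: e_1·(2) + e_2·(-3) + e_3·(-1) + e_4·(-1) + e_5·(0) = 0
Θ: e_1·(1) + e_2·(0) + e_3·(-1) + e_4·(0) + e_5·(2) = 0
Solving this homogeneous linear system for the smallest-integer solution (first nonzero entry positive) gives (2, 4, -4, -4, -3).

(2, 4, -4, -4, -3)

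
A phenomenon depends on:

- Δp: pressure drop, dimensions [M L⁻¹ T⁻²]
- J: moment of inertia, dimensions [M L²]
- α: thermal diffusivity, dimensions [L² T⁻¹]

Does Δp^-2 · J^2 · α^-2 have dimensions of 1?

Sum the exponent of each base dimension across the product:
  M: −2·[Δp]_M + 2·[J]_M − 2·[α]_M = −2·(1) + 2·(1) − 2·(0) = 0
  L: −2·[Δp]_L + 2·[J]_L − 2·[α]_L = −2·(-1) + 2·(2) − 2·(2) = 2
  T: −2·[Δp]_T + 2·[J]_T − 2·[α]_T = −2·(-2) + 2·(0) − 2·(-1) = 6
Net dimensions [L² T⁶] ≠ [1] — not dimensionless.

no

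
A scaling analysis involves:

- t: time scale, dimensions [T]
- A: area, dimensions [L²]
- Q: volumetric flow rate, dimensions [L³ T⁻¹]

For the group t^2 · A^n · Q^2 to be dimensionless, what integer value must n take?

Balance the L exponent: (2)·n from A, plus 2·(0) + 2·(3) = 6 from the rest, must sum to zero.
2n + 6 = 0, so n = -3.

-3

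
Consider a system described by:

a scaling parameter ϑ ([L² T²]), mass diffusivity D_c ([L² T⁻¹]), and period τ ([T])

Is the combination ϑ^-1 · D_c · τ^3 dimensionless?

Sum the exponent of each base dimension across the product:
  L: −[ϑ]_L + [D_c]_L + 3·[τ]_L = −(2) + (2) + 3·(0) = 0
  T: −[ϑ]_T + [D_c]_T + 3·[τ]_T = −(2) + (-1) + 3·(1) = 0
All base exponents vanish — dimensionless.

yes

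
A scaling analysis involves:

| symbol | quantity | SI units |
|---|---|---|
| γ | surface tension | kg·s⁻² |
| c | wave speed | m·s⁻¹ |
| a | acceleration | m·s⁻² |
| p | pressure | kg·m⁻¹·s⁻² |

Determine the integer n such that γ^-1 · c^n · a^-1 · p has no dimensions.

Balance the L exponent: (1)·n from c, plus −(0) − (1) + (-1) = -2 from the rest, must sum to zero.
n − 2 = 0, so n = 2.

2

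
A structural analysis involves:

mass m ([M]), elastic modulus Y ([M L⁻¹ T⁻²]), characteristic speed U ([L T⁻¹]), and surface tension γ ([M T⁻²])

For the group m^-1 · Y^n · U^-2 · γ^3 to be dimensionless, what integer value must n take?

Balance the M exponent: (1)·n from Y, plus −(1) − 2·(0) + 3·(1) = 2 from the rest, must sum to zero.
n + 2 = 0, so n = -2.

-2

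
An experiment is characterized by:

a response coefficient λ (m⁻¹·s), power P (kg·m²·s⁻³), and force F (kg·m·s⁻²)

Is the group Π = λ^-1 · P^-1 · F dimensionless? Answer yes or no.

Sum the exponent of each base dimension across the product:
  M: −[λ]_M − [P]_M + [F]_M = −(0) − (1) + (1) = 0
  L: −[λ]_L − [P]_L + [F]_L = −(-1) − (2) + (1) = 0
  T: −[λ]_T − [P]_T + [F]_T = −(1) − (-3) + (-2) = 0
All base exponents vanish — dimensionless.

yes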